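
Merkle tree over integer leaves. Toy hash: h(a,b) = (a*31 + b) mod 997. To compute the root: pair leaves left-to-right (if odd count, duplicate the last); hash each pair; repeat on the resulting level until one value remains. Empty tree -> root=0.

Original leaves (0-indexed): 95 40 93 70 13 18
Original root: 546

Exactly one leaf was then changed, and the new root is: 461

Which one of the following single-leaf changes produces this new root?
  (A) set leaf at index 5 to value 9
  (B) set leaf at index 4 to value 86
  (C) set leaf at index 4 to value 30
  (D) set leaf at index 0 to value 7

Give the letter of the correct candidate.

Answer: C

Derivation:
Original leaves: [95, 40, 93, 70, 13, 18]
Target new root: 461
Try each candidate change and compute the resulting root:
Candidate A: set leaf[5] = 9 -> leaves = [95, 40, 93, 70, 13, 9]
  L0: [95, 40, 93, 70, 13, 9]
  L1: h(95,40)=(95*31+40)%997=991 h(93,70)=(93*31+70)%997=959 h(13,9)=(13*31+9)%997=412 -> [991, 959, 412]
  L2: h(991,959)=(991*31+959)%997=773 h(412,412)=(412*31+412)%997=223 -> [773, 223]
  L3: h(773,223)=(773*31+223)%997=258 -> [258]
  root = 258 != target 461
Candidate B: set leaf[4] = 86 -> leaves = [95, 40, 93, 70, 86, 18]
  L0: [95, 40, 93, 70, 86, 18]
  L1: h(95,40)=(95*31+40)%997=991 h(93,70)=(93*31+70)%997=959 h(86,18)=(86*31+18)%997=690 -> [991, 959, 690]
  L2: h(991,959)=(991*31+959)%997=773 h(690,690)=(690*31+690)%997=146 -> [773, 146]
  L3: h(773,146)=(773*31+146)%997=181 -> [181]
  root = 181 != target 461
Candidate C: set leaf[4] = 30 -> leaves = [95, 40, 93, 70, 30, 18]
  L0: [95, 40, 93, 70, 30, 18]
  L1: h(95,40)=(95*31+40)%997=991 h(93,70)=(93*31+70)%997=959 h(30,18)=(30*31+18)%997=948 -> [991, 959, 948]
  L2: h(991,959)=(991*31+959)%997=773 h(948,948)=(948*31+948)%997=426 -> [773, 426]
  L3: h(773,426)=(773*31+426)%997=461 -> [461]
  root = 461 == target 461  ** MATCH **
Candidate D: set leaf[0] = 7 -> leaves = [7, 40, 93, 70, 13, 18]
  L0: [7, 40, 93, 70, 13, 18]
  L1: h(7,40)=(7*31+40)%997=257 h(93,70)=(93*31+70)%997=959 h(13,18)=(13*31+18)%997=421 -> [257, 959, 421]
  L2: h(257,959)=(257*31+959)%997=950 h(421,421)=(421*31+421)%997=511 -> [950, 511]
  L3: h(950,511)=(950*31+511)%997=51 -> [51]
  root = 51 != target 461
Candidate C produces the target root.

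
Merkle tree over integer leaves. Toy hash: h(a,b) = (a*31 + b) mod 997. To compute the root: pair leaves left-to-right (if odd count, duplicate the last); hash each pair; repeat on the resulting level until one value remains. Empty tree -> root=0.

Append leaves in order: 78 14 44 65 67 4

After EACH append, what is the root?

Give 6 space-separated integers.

Answer: 78 438 31 52 430 408

Derivation:
After append 78 (leaves=[78]):
  L0: [78]
  root=78
After append 14 (leaves=[78, 14]):
  L0: [78, 14]
  L1: h(78,14)=(78*31+14)%997=438 -> [438]
  root=438
After append 44 (leaves=[78, 14, 44]):
  L0: [78, 14, 44]
  L1: h(78,14)=(78*31+14)%997=438 h(44,44)=(44*31+44)%997=411 -> [438, 411]
  L2: h(438,411)=(438*31+411)%997=31 -> [31]
  root=31
After append 65 (leaves=[78, 14, 44, 65]):
  L0: [78, 14, 44, 65]
  L1: h(78,14)=(78*31+14)%997=438 h(44,65)=(44*31+65)%997=432 -> [438, 432]
  L2: h(438,432)=(438*31+432)%997=52 -> [52]
  root=52
After append 67 (leaves=[78, 14, 44, 65, 67]):
  L0: [78, 14, 44, 65, 67]
  L1: h(78,14)=(78*31+14)%997=438 h(44,65)=(44*31+65)%997=432 h(67,67)=(67*31+67)%997=150 -> [438, 432, 150]
  L2: h(438,432)=(438*31+432)%997=52 h(150,150)=(150*31+150)%997=812 -> [52, 812]
  L3: h(52,812)=(52*31+812)%997=430 -> [430]
  root=430
After append 4 (leaves=[78, 14, 44, 65, 67, 4]):
  L0: [78, 14, 44, 65, 67, 4]
  L1: h(78,14)=(78*31+14)%997=438 h(44,65)=(44*31+65)%997=432 h(67,4)=(67*31+4)%997=87 -> [438, 432, 87]
  L2: h(438,432)=(438*31+432)%997=52 h(87,87)=(87*31+87)%997=790 -> [52, 790]
  L3: h(52,790)=(52*31+790)%997=408 -> [408]
  root=408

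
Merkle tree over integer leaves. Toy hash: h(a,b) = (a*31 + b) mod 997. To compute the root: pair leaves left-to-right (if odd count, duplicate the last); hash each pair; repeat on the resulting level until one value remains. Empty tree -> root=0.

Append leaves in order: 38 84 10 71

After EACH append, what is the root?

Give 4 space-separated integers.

After append 38 (leaves=[38]):
  L0: [38]
  root=38
After append 84 (leaves=[38, 84]):
  L0: [38, 84]
  L1: h(38,84)=(38*31+84)%997=265 -> [265]
  root=265
After append 10 (leaves=[38, 84, 10]):
  L0: [38, 84, 10]
  L1: h(38,84)=(38*31+84)%997=265 h(10,10)=(10*31+10)%997=320 -> [265, 320]
  L2: h(265,320)=(265*31+320)%997=559 -> [559]
  root=559
After append 71 (leaves=[38, 84, 10, 71]):
  L0: [38, 84, 10, 71]
  L1: h(38,84)=(38*31+84)%997=265 h(10,71)=(10*31+71)%997=381 -> [265, 381]
  L2: h(265,381)=(265*31+381)%997=620 -> [620]
  root=620

Answer: 38 265 559 620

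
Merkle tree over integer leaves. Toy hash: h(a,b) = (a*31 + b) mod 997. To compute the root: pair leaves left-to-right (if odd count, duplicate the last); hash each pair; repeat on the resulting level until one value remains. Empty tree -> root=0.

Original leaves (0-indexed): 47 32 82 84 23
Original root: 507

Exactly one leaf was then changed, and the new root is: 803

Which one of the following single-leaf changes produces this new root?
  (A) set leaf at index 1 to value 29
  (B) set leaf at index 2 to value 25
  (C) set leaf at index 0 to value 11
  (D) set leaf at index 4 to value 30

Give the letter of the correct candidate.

Original leaves: [47, 32, 82, 84, 23]
Target new root: 803
Try each candidate change and compute the resulting root:
Candidate A: set leaf[1] = 29 -> leaves = [47, 29, 82, 84, 23]
  L0: [47, 29, 82, 84, 23]
  L1: h(47,29)=(47*31+29)%997=489 h(82,84)=(82*31+84)%997=632 h(23,23)=(23*31+23)%997=736 -> [489, 632, 736]
  L2: h(489,632)=(489*31+632)%997=836 h(736,736)=(736*31+736)%997=621 -> [836, 621]
  L3: h(836,621)=(836*31+621)%997=615 -> [615]
  root = 615 != target 803
Candidate B: set leaf[2] = 25 -> leaves = [47, 32, 25, 84, 23]
  L0: [47, 32, 25, 84, 23]
  L1: h(47,32)=(47*31+32)%997=492 h(25,84)=(25*31+84)%997=859 h(23,23)=(23*31+23)%997=736 -> [492, 859, 736]
  L2: h(492,859)=(492*31+859)%997=159 h(736,736)=(736*31+736)%997=621 -> [159, 621]
  L3: h(159,621)=(159*31+621)%997=565 -> [565]
  root = 565 != target 803
Candidate C: set leaf[0] = 11 -> leaves = [11, 32, 82, 84, 23]
  L0: [11, 32, 82, 84, 23]
  L1: h(11,32)=(11*31+32)%997=373 h(82,84)=(82*31+84)%997=632 h(23,23)=(23*31+23)%997=736 -> [373, 632, 736]
  L2: h(373,632)=(373*31+632)%997=231 h(736,736)=(736*31+736)%997=621 -> [231, 621]
  L3: h(231,621)=(231*31+621)%997=803 -> [803]
  root = 803 == target 803  ** MATCH **
Candidate D: set leaf[4] = 30 -> leaves = [47, 32, 82, 84, 30]
  L0: [47, 32, 82, 84, 30]
  L1: h(47,32)=(47*31+32)%997=492 h(82,84)=(82*31+84)%997=632 h(30,30)=(30*31+30)%997=960 -> [492, 632, 960]
  L2: h(492,632)=(492*31+632)%997=929 h(960,960)=(960*31+960)%997=810 -> [929, 810]
  L3: h(929,810)=(929*31+810)%997=696 -> [696]
  root = 696 != target 803
Candidate C produces the target root.

Answer: C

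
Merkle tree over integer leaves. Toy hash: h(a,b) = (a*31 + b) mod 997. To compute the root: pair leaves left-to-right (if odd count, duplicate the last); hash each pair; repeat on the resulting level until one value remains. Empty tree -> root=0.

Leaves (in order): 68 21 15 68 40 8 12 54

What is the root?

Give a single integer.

Answer: 927

Derivation:
L0: [68, 21, 15, 68, 40, 8, 12, 54]
L1: h(68,21)=(68*31+21)%997=135 h(15,68)=(15*31+68)%997=533 h(40,8)=(40*31+8)%997=251 h(12,54)=(12*31+54)%997=426 -> [135, 533, 251, 426]
L2: h(135,533)=(135*31+533)%997=730 h(251,426)=(251*31+426)%997=231 -> [730, 231]
L3: h(730,231)=(730*31+231)%997=927 -> [927]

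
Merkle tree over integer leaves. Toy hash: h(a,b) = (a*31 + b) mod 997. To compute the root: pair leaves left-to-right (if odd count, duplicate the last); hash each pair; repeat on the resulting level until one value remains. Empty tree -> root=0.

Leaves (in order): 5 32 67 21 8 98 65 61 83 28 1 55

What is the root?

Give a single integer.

Answer: 695

Derivation:
L0: [5, 32, 67, 21, 8, 98, 65, 61, 83, 28, 1, 55]
L1: h(5,32)=(5*31+32)%997=187 h(67,21)=(67*31+21)%997=104 h(8,98)=(8*31+98)%997=346 h(65,61)=(65*31+61)%997=82 h(83,28)=(83*31+28)%997=607 h(1,55)=(1*31+55)%997=86 -> [187, 104, 346, 82, 607, 86]
L2: h(187,104)=(187*31+104)%997=916 h(346,82)=(346*31+82)%997=838 h(607,86)=(607*31+86)%997=957 -> [916, 838, 957]
L3: h(916,838)=(916*31+838)%997=321 h(957,957)=(957*31+957)%997=714 -> [321, 714]
L4: h(321,714)=(321*31+714)%997=695 -> [695]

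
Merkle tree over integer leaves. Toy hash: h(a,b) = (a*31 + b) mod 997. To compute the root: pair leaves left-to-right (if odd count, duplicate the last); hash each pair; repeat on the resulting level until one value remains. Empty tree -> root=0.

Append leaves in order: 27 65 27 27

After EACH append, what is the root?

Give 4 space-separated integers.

After append 27 (leaves=[27]):
  L0: [27]
  root=27
After append 65 (leaves=[27, 65]):
  L0: [27, 65]
  L1: h(27,65)=(27*31+65)%997=902 -> [902]
  root=902
After append 27 (leaves=[27, 65, 27]):
  L0: [27, 65, 27]
  L1: h(27,65)=(27*31+65)%997=902 h(27,27)=(27*31+27)%997=864 -> [902, 864]
  L2: h(902,864)=(902*31+864)%997=910 -> [910]
  root=910
After append 27 (leaves=[27, 65, 27, 27]):
  L0: [27, 65, 27, 27]
  L1: h(27,65)=(27*31+65)%997=902 h(27,27)=(27*31+27)%997=864 -> [902, 864]
  L2: h(902,864)=(902*31+864)%997=910 -> [910]
  root=910

Answer: 27 902 910 910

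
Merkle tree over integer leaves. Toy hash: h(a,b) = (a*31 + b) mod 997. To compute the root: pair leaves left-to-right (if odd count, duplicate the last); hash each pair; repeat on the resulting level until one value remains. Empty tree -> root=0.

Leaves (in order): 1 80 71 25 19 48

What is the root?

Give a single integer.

Answer: 649

Derivation:
L0: [1, 80, 71, 25, 19, 48]
L1: h(1,80)=(1*31+80)%997=111 h(71,25)=(71*31+25)%997=232 h(19,48)=(19*31+48)%997=637 -> [111, 232, 637]
L2: h(111,232)=(111*31+232)%997=682 h(637,637)=(637*31+637)%997=444 -> [682, 444]
L3: h(682,444)=(682*31+444)%997=649 -> [649]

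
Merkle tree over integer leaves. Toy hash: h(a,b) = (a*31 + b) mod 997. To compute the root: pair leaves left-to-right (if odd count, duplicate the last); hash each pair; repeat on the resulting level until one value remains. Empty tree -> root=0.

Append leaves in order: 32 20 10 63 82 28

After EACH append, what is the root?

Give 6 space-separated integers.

Answer: 32 15 785 838 276 542

Derivation:
After append 32 (leaves=[32]):
  L0: [32]
  root=32
After append 20 (leaves=[32, 20]):
  L0: [32, 20]
  L1: h(32,20)=(32*31+20)%997=15 -> [15]
  root=15
After append 10 (leaves=[32, 20, 10]):
  L0: [32, 20, 10]
  L1: h(32,20)=(32*31+20)%997=15 h(10,10)=(10*31+10)%997=320 -> [15, 320]
  L2: h(15,320)=(15*31+320)%997=785 -> [785]
  root=785
After append 63 (leaves=[32, 20, 10, 63]):
  L0: [32, 20, 10, 63]
  L1: h(32,20)=(32*31+20)%997=15 h(10,63)=(10*31+63)%997=373 -> [15, 373]
  L2: h(15,373)=(15*31+373)%997=838 -> [838]
  root=838
After append 82 (leaves=[32, 20, 10, 63, 82]):
  L0: [32, 20, 10, 63, 82]
  L1: h(32,20)=(32*31+20)%997=15 h(10,63)=(10*31+63)%997=373 h(82,82)=(82*31+82)%997=630 -> [15, 373, 630]
  L2: h(15,373)=(15*31+373)%997=838 h(630,630)=(630*31+630)%997=220 -> [838, 220]
  L3: h(838,220)=(838*31+220)%997=276 -> [276]
  root=276
After append 28 (leaves=[32, 20, 10, 63, 82, 28]):
  L0: [32, 20, 10, 63, 82, 28]
  L1: h(32,20)=(32*31+20)%997=15 h(10,63)=(10*31+63)%997=373 h(82,28)=(82*31+28)%997=576 -> [15, 373, 576]
  L2: h(15,373)=(15*31+373)%997=838 h(576,576)=(576*31+576)%997=486 -> [838, 486]
  L3: h(838,486)=(838*31+486)%997=542 -> [542]
  root=542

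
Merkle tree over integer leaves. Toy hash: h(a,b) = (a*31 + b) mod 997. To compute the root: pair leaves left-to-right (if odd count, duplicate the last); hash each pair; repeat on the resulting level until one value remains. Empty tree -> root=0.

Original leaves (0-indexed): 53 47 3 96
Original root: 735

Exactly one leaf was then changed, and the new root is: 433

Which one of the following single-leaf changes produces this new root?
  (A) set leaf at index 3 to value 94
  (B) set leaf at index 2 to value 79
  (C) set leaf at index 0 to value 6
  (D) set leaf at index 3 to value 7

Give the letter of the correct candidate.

Original leaves: [53, 47, 3, 96]
Target new root: 433
Try each candidate change and compute the resulting root:
Candidate A: set leaf[3] = 94 -> leaves = [53, 47, 3, 94]
  L0: [53, 47, 3, 94]
  L1: h(53,47)=(53*31+47)%997=693 h(3,94)=(3*31+94)%997=187 -> [693, 187]
  L2: h(693,187)=(693*31+187)%997=733 -> [733]
  root = 733 != target 433
Candidate B: set leaf[2] = 79 -> leaves = [53, 47, 79, 96]
  L0: [53, 47, 79, 96]
  L1: h(53,47)=(53*31+47)%997=693 h(79,96)=(79*31+96)%997=551 -> [693, 551]
  L2: h(693,551)=(693*31+551)%997=100 -> [100]
  root = 100 != target 433
Candidate C: set leaf[0] = 6 -> leaves = [6, 47, 3, 96]
  L0: [6, 47, 3, 96]
  L1: h(6,47)=(6*31+47)%997=233 h(3,96)=(3*31+96)%997=189 -> [233, 189]
  L2: h(233,189)=(233*31+189)%997=433 -> [433]
  root = 433 == target 433  ** MATCH **
Candidate D: set leaf[3] = 7 -> leaves = [53, 47, 3, 7]
  L0: [53, 47, 3, 7]
  L1: h(53,47)=(53*31+47)%997=693 h(3,7)=(3*31+7)%997=100 -> [693, 100]
  L2: h(693,100)=(693*31+100)%997=646 -> [646]
  root = 646 != target 433
Candidate C produces the target root.

Answer: C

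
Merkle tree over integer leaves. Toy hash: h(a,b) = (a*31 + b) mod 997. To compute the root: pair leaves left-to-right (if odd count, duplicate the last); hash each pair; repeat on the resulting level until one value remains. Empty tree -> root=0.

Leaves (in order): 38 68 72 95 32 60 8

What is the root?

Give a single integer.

Answer: 329

Derivation:
L0: [38, 68, 72, 95, 32, 60, 8]
L1: h(38,68)=(38*31+68)%997=249 h(72,95)=(72*31+95)%997=333 h(32,60)=(32*31+60)%997=55 h(8,8)=(8*31+8)%997=256 -> [249, 333, 55, 256]
L2: h(249,333)=(249*31+333)%997=76 h(55,256)=(55*31+256)%997=964 -> [76, 964]
L3: h(76,964)=(76*31+964)%997=329 -> [329]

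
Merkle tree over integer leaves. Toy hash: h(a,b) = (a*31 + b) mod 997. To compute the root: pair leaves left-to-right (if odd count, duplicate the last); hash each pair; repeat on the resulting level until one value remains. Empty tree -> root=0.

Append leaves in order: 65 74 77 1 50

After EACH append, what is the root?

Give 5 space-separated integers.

After append 65 (leaves=[65]):
  L0: [65]
  root=65
After append 74 (leaves=[65, 74]):
  L0: [65, 74]
  L1: h(65,74)=(65*31+74)%997=95 -> [95]
  root=95
After append 77 (leaves=[65, 74, 77]):
  L0: [65, 74, 77]
  L1: h(65,74)=(65*31+74)%997=95 h(77,77)=(77*31+77)%997=470 -> [95, 470]
  L2: h(95,470)=(95*31+470)%997=424 -> [424]
  root=424
After append 1 (leaves=[65, 74, 77, 1]):
  L0: [65, 74, 77, 1]
  L1: h(65,74)=(65*31+74)%997=95 h(77,1)=(77*31+1)%997=394 -> [95, 394]
  L2: h(95,394)=(95*31+394)%997=348 -> [348]
  root=348
After append 50 (leaves=[65, 74, 77, 1, 50]):
  L0: [65, 74, 77, 1, 50]
  L1: h(65,74)=(65*31+74)%997=95 h(77,1)=(77*31+1)%997=394 h(50,50)=(50*31+50)%997=603 -> [95, 394, 603]
  L2: h(95,394)=(95*31+394)%997=348 h(603,603)=(603*31+603)%997=353 -> [348, 353]
  L3: h(348,353)=(348*31+353)%997=174 -> [174]
  root=174

Answer: 65 95 424 348 174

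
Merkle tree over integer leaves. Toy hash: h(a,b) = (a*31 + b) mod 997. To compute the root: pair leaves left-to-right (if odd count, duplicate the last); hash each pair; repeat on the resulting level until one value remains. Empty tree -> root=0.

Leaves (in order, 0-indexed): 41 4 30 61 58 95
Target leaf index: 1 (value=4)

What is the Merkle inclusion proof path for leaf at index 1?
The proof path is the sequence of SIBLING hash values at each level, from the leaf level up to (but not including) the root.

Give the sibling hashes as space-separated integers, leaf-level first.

L0 (leaves): [41, 4, 30, 61, 58, 95], target index=1
L1: h(41,4)=(41*31+4)%997=278 [pair 0] h(30,61)=(30*31+61)%997=991 [pair 1] h(58,95)=(58*31+95)%997=896 [pair 2] -> [278, 991, 896]
  Sibling for proof at L0: 41
L2: h(278,991)=(278*31+991)%997=636 [pair 0] h(896,896)=(896*31+896)%997=756 [pair 1] -> [636, 756]
  Sibling for proof at L1: 991
L3: h(636,756)=(636*31+756)%997=532 [pair 0] -> [532]
  Sibling for proof at L2: 756
Root: 532
Proof path (sibling hashes from leaf to root): [41, 991, 756]

Answer: 41 991 756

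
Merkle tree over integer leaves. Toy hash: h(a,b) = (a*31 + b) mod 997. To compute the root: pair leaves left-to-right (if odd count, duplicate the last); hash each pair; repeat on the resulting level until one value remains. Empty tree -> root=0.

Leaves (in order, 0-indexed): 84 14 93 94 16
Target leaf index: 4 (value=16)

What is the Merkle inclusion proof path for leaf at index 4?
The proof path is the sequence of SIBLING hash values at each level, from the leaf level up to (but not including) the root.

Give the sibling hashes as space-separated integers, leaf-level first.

L0 (leaves): [84, 14, 93, 94, 16], target index=4
L1: h(84,14)=(84*31+14)%997=624 [pair 0] h(93,94)=(93*31+94)%997=983 [pair 1] h(16,16)=(16*31+16)%997=512 [pair 2] -> [624, 983, 512]
  Sibling for proof at L0: 16
L2: h(624,983)=(624*31+983)%997=387 [pair 0] h(512,512)=(512*31+512)%997=432 [pair 1] -> [387, 432]
  Sibling for proof at L1: 512
L3: h(387,432)=(387*31+432)%997=465 [pair 0] -> [465]
  Sibling for proof at L2: 387
Root: 465
Proof path (sibling hashes from leaf to root): [16, 512, 387]

Answer: 16 512 387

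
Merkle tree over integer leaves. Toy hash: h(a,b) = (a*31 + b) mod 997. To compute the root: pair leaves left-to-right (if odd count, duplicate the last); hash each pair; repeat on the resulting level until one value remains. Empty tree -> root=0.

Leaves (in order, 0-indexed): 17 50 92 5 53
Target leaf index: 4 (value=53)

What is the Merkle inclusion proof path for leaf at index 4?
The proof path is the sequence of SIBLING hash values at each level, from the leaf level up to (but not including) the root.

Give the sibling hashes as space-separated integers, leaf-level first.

L0 (leaves): [17, 50, 92, 5, 53], target index=4
L1: h(17,50)=(17*31+50)%997=577 [pair 0] h(92,5)=(92*31+5)%997=863 [pair 1] h(53,53)=(53*31+53)%997=699 [pair 2] -> [577, 863, 699]
  Sibling for proof at L0: 53
L2: h(577,863)=(577*31+863)%997=804 [pair 0] h(699,699)=(699*31+699)%997=434 [pair 1] -> [804, 434]
  Sibling for proof at L1: 699
L3: h(804,434)=(804*31+434)%997=433 [pair 0] -> [433]
  Sibling for proof at L2: 804
Root: 433
Proof path (sibling hashes from leaf to root): [53, 699, 804]

Answer: 53 699 804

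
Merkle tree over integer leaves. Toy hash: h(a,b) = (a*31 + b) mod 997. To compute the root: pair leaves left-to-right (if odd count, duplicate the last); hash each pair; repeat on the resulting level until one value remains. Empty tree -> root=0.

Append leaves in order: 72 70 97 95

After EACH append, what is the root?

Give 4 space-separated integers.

Answer: 72 308 688 686

Derivation:
After append 72 (leaves=[72]):
  L0: [72]
  root=72
After append 70 (leaves=[72, 70]):
  L0: [72, 70]
  L1: h(72,70)=(72*31+70)%997=308 -> [308]
  root=308
After append 97 (leaves=[72, 70, 97]):
  L0: [72, 70, 97]
  L1: h(72,70)=(72*31+70)%997=308 h(97,97)=(97*31+97)%997=113 -> [308, 113]
  L2: h(308,113)=(308*31+113)%997=688 -> [688]
  root=688
After append 95 (leaves=[72, 70, 97, 95]):
  L0: [72, 70, 97, 95]
  L1: h(72,70)=(72*31+70)%997=308 h(97,95)=(97*31+95)%997=111 -> [308, 111]
  L2: h(308,111)=(308*31+111)%997=686 -> [686]
  root=686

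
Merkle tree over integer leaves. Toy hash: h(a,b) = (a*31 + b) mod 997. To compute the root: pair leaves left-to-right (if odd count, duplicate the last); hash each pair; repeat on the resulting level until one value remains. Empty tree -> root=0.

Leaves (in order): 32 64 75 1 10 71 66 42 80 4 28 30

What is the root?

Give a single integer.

L0: [32, 64, 75, 1, 10, 71, 66, 42, 80, 4, 28, 30]
L1: h(32,64)=(32*31+64)%997=59 h(75,1)=(75*31+1)%997=332 h(10,71)=(10*31+71)%997=381 h(66,42)=(66*31+42)%997=94 h(80,4)=(80*31+4)%997=490 h(28,30)=(28*31+30)%997=898 -> [59, 332, 381, 94, 490, 898]
L2: h(59,332)=(59*31+332)%997=167 h(381,94)=(381*31+94)%997=938 h(490,898)=(490*31+898)%997=136 -> [167, 938, 136]
L3: h(167,938)=(167*31+938)%997=133 h(136,136)=(136*31+136)%997=364 -> [133, 364]
L4: h(133,364)=(133*31+364)%997=499 -> [499]

Answer: 499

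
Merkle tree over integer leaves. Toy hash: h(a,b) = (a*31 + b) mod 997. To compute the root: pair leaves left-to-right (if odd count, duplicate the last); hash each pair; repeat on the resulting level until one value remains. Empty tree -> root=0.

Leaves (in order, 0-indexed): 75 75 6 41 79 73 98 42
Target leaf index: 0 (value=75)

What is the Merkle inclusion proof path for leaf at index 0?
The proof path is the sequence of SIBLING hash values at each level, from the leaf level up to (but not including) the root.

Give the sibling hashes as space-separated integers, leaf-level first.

Answer: 75 227 505

Derivation:
L0 (leaves): [75, 75, 6, 41, 79, 73, 98, 42], target index=0
L1: h(75,75)=(75*31+75)%997=406 [pair 0] h(6,41)=(6*31+41)%997=227 [pair 1] h(79,73)=(79*31+73)%997=528 [pair 2] h(98,42)=(98*31+42)%997=89 [pair 3] -> [406, 227, 528, 89]
  Sibling for proof at L0: 75
L2: h(406,227)=(406*31+227)%997=849 [pair 0] h(528,89)=(528*31+89)%997=505 [pair 1] -> [849, 505]
  Sibling for proof at L1: 227
L3: h(849,505)=(849*31+505)%997=902 [pair 0] -> [902]
  Sibling for proof at L2: 505
Root: 902
Proof path (sibling hashes from leaf to root): [75, 227, 505]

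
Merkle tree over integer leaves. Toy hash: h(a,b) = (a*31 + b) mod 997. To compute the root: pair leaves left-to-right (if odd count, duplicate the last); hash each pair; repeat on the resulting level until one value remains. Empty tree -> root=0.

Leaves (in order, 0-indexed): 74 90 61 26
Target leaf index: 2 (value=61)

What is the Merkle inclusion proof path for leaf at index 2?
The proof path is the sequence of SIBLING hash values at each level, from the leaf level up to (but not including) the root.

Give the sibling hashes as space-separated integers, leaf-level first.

L0 (leaves): [74, 90, 61, 26], target index=2
L1: h(74,90)=(74*31+90)%997=390 [pair 0] h(61,26)=(61*31+26)%997=920 [pair 1] -> [390, 920]
  Sibling for proof at L0: 26
L2: h(390,920)=(390*31+920)%997=49 [pair 0] -> [49]
  Sibling for proof at L1: 390
Root: 49
Proof path (sibling hashes from leaf to root): [26, 390]

Answer: 26 390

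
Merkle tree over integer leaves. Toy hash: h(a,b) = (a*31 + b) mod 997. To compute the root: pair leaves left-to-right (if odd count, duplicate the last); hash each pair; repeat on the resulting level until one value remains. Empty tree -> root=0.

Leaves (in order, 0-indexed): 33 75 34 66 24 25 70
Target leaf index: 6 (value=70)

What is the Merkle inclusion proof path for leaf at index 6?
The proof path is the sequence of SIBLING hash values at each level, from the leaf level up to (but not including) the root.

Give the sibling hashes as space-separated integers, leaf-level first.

L0 (leaves): [33, 75, 34, 66, 24, 25, 70], target index=6
L1: h(33,75)=(33*31+75)%997=101 [pair 0] h(34,66)=(34*31+66)%997=123 [pair 1] h(24,25)=(24*31+25)%997=769 [pair 2] h(70,70)=(70*31+70)%997=246 [pair 3] -> [101, 123, 769, 246]
  Sibling for proof at L0: 70
L2: h(101,123)=(101*31+123)%997=263 [pair 0] h(769,246)=(769*31+246)%997=157 [pair 1] -> [263, 157]
  Sibling for proof at L1: 769
L3: h(263,157)=(263*31+157)%997=334 [pair 0] -> [334]
  Sibling for proof at L2: 263
Root: 334
Proof path (sibling hashes from leaf to root): [70, 769, 263]

Answer: 70 769 263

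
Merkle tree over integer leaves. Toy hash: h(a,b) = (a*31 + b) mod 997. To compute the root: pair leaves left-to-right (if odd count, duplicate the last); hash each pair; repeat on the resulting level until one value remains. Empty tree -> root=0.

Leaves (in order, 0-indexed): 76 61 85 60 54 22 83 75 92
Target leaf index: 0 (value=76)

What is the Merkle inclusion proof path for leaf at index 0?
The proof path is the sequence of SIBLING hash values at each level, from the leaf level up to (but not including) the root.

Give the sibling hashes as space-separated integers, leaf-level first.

Answer: 61 701 389 725

Derivation:
L0 (leaves): [76, 61, 85, 60, 54, 22, 83, 75, 92], target index=0
L1: h(76,61)=(76*31+61)%997=423 [pair 0] h(85,60)=(85*31+60)%997=701 [pair 1] h(54,22)=(54*31+22)%997=699 [pair 2] h(83,75)=(83*31+75)%997=654 [pair 3] h(92,92)=(92*31+92)%997=950 [pair 4] -> [423, 701, 699, 654, 950]
  Sibling for proof at L0: 61
L2: h(423,701)=(423*31+701)%997=853 [pair 0] h(699,654)=(699*31+654)%997=389 [pair 1] h(950,950)=(950*31+950)%997=490 [pair 2] -> [853, 389, 490]
  Sibling for proof at L1: 701
L3: h(853,389)=(853*31+389)%997=910 [pair 0] h(490,490)=(490*31+490)%997=725 [pair 1] -> [910, 725]
  Sibling for proof at L2: 389
L4: h(910,725)=(910*31+725)%997=22 [pair 0] -> [22]
  Sibling for proof at L3: 725
Root: 22
Proof path (sibling hashes from leaf to root): [61, 701, 389, 725]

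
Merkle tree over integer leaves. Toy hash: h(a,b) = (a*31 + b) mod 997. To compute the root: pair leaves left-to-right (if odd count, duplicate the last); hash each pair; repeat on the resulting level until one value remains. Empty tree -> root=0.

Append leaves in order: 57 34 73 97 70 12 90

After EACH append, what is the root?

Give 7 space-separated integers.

Answer: 57 804 341 365 244 382 83

Derivation:
After append 57 (leaves=[57]):
  L0: [57]
  root=57
After append 34 (leaves=[57, 34]):
  L0: [57, 34]
  L1: h(57,34)=(57*31+34)%997=804 -> [804]
  root=804
After append 73 (leaves=[57, 34, 73]):
  L0: [57, 34, 73]
  L1: h(57,34)=(57*31+34)%997=804 h(73,73)=(73*31+73)%997=342 -> [804, 342]
  L2: h(804,342)=(804*31+342)%997=341 -> [341]
  root=341
After append 97 (leaves=[57, 34, 73, 97]):
  L0: [57, 34, 73, 97]
  L1: h(57,34)=(57*31+34)%997=804 h(73,97)=(73*31+97)%997=366 -> [804, 366]
  L2: h(804,366)=(804*31+366)%997=365 -> [365]
  root=365
After append 70 (leaves=[57, 34, 73, 97, 70]):
  L0: [57, 34, 73, 97, 70]
  L1: h(57,34)=(57*31+34)%997=804 h(73,97)=(73*31+97)%997=366 h(70,70)=(70*31+70)%997=246 -> [804, 366, 246]
  L2: h(804,366)=(804*31+366)%997=365 h(246,246)=(246*31+246)%997=893 -> [365, 893]
  L3: h(365,893)=(365*31+893)%997=244 -> [244]
  root=244
After append 12 (leaves=[57, 34, 73, 97, 70, 12]):
  L0: [57, 34, 73, 97, 70, 12]
  L1: h(57,34)=(57*31+34)%997=804 h(73,97)=(73*31+97)%997=366 h(70,12)=(70*31+12)%997=188 -> [804, 366, 188]
  L2: h(804,366)=(804*31+366)%997=365 h(188,188)=(188*31+188)%997=34 -> [365, 34]
  L3: h(365,34)=(365*31+34)%997=382 -> [382]
  root=382
After append 90 (leaves=[57, 34, 73, 97, 70, 12, 90]):
  L0: [57, 34, 73, 97, 70, 12, 90]
  L1: h(57,34)=(57*31+34)%997=804 h(73,97)=(73*31+97)%997=366 h(70,12)=(70*31+12)%997=188 h(90,90)=(90*31+90)%997=886 -> [804, 366, 188, 886]
  L2: h(804,366)=(804*31+366)%997=365 h(188,886)=(188*31+886)%997=732 -> [365, 732]
  L3: h(365,732)=(365*31+732)%997=83 -> [83]
  root=83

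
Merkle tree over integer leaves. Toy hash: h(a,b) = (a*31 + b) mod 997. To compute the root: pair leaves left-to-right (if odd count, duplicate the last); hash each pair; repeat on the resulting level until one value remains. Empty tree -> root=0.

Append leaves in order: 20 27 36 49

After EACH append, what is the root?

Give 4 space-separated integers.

Answer: 20 647 272 285

Derivation:
After append 20 (leaves=[20]):
  L0: [20]
  root=20
After append 27 (leaves=[20, 27]):
  L0: [20, 27]
  L1: h(20,27)=(20*31+27)%997=647 -> [647]
  root=647
After append 36 (leaves=[20, 27, 36]):
  L0: [20, 27, 36]
  L1: h(20,27)=(20*31+27)%997=647 h(36,36)=(36*31+36)%997=155 -> [647, 155]
  L2: h(647,155)=(647*31+155)%997=272 -> [272]
  root=272
After append 49 (leaves=[20, 27, 36, 49]):
  L0: [20, 27, 36, 49]
  L1: h(20,27)=(20*31+27)%997=647 h(36,49)=(36*31+49)%997=168 -> [647, 168]
  L2: h(647,168)=(647*31+168)%997=285 -> [285]
  root=285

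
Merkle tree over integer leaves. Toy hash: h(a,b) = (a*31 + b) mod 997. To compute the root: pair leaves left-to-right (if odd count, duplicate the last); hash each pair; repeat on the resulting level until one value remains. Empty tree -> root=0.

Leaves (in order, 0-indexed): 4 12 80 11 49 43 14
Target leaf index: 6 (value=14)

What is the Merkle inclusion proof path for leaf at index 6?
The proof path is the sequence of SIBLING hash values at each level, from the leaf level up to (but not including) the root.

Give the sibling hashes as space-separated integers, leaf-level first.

L0 (leaves): [4, 12, 80, 11, 49, 43, 14], target index=6
L1: h(4,12)=(4*31+12)%997=136 [pair 0] h(80,11)=(80*31+11)%997=497 [pair 1] h(49,43)=(49*31+43)%997=565 [pair 2] h(14,14)=(14*31+14)%997=448 [pair 3] -> [136, 497, 565, 448]
  Sibling for proof at L0: 14
L2: h(136,497)=(136*31+497)%997=725 [pair 0] h(565,448)=(565*31+448)%997=17 [pair 1] -> [725, 17]
  Sibling for proof at L1: 565
L3: h(725,17)=(725*31+17)%997=558 [pair 0] -> [558]
  Sibling for proof at L2: 725
Root: 558
Proof path (sibling hashes from leaf to root): [14, 565, 725]

Answer: 14 565 725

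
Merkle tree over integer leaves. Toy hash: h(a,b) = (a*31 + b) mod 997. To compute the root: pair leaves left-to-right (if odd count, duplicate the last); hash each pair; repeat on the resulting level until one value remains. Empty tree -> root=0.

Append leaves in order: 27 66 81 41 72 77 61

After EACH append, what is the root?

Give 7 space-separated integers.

Answer: 27 903 675 635 692 852 495

Derivation:
After append 27 (leaves=[27]):
  L0: [27]
  root=27
After append 66 (leaves=[27, 66]):
  L0: [27, 66]
  L1: h(27,66)=(27*31+66)%997=903 -> [903]
  root=903
After append 81 (leaves=[27, 66, 81]):
  L0: [27, 66, 81]
  L1: h(27,66)=(27*31+66)%997=903 h(81,81)=(81*31+81)%997=598 -> [903, 598]
  L2: h(903,598)=(903*31+598)%997=675 -> [675]
  root=675
After append 41 (leaves=[27, 66, 81, 41]):
  L0: [27, 66, 81, 41]
  L1: h(27,66)=(27*31+66)%997=903 h(81,41)=(81*31+41)%997=558 -> [903, 558]
  L2: h(903,558)=(903*31+558)%997=635 -> [635]
  root=635
After append 72 (leaves=[27, 66, 81, 41, 72]):
  L0: [27, 66, 81, 41, 72]
  L1: h(27,66)=(27*31+66)%997=903 h(81,41)=(81*31+41)%997=558 h(72,72)=(72*31+72)%997=310 -> [903, 558, 310]
  L2: h(903,558)=(903*31+558)%997=635 h(310,310)=(310*31+310)%997=947 -> [635, 947]
  L3: h(635,947)=(635*31+947)%997=692 -> [692]
  root=692
After append 77 (leaves=[27, 66, 81, 41, 72, 77]):
  L0: [27, 66, 81, 41, 72, 77]
  L1: h(27,66)=(27*31+66)%997=903 h(81,41)=(81*31+41)%997=558 h(72,77)=(72*31+77)%997=315 -> [903, 558, 315]
  L2: h(903,558)=(903*31+558)%997=635 h(315,315)=(315*31+315)%997=110 -> [635, 110]
  L3: h(635,110)=(635*31+110)%997=852 -> [852]
  root=852
After append 61 (leaves=[27, 66, 81, 41, 72, 77, 61]):
  L0: [27, 66, 81, 41, 72, 77, 61]
  L1: h(27,66)=(27*31+66)%997=903 h(81,41)=(81*31+41)%997=558 h(72,77)=(72*31+77)%997=315 h(61,61)=(61*31+61)%997=955 -> [903, 558, 315, 955]
  L2: h(903,558)=(903*31+558)%997=635 h(315,955)=(315*31+955)%997=750 -> [635, 750]
  L3: h(635,750)=(635*31+750)%997=495 -> [495]
  root=495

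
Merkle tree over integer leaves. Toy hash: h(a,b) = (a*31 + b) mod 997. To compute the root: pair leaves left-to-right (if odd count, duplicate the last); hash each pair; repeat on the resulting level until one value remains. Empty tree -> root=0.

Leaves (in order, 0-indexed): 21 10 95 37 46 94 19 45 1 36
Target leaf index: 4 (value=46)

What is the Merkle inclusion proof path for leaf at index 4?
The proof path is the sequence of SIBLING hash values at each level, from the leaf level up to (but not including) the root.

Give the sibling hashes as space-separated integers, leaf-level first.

L0 (leaves): [21, 10, 95, 37, 46, 94, 19, 45, 1, 36], target index=4
L1: h(21,10)=(21*31+10)%997=661 [pair 0] h(95,37)=(95*31+37)%997=988 [pair 1] h(46,94)=(46*31+94)%997=523 [pair 2] h(19,45)=(19*31+45)%997=634 [pair 3] h(1,36)=(1*31+36)%997=67 [pair 4] -> [661, 988, 523, 634, 67]
  Sibling for proof at L0: 94
L2: h(661,988)=(661*31+988)%997=542 [pair 0] h(523,634)=(523*31+634)%997=895 [pair 1] h(67,67)=(67*31+67)%997=150 [pair 2] -> [542, 895, 150]
  Sibling for proof at L1: 634
L3: h(542,895)=(542*31+895)%997=748 [pair 0] h(150,150)=(150*31+150)%997=812 [pair 1] -> [748, 812]
  Sibling for proof at L2: 542
L4: h(748,812)=(748*31+812)%997=72 [pair 0] -> [72]
  Sibling for proof at L3: 812
Root: 72
Proof path (sibling hashes from leaf to root): [94, 634, 542, 812]

Answer: 94 634 542 812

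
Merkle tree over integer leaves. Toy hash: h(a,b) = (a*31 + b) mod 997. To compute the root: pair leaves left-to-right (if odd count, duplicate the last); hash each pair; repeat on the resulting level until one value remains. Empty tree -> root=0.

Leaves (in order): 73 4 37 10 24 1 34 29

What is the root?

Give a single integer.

L0: [73, 4, 37, 10, 24, 1, 34, 29]
L1: h(73,4)=(73*31+4)%997=273 h(37,10)=(37*31+10)%997=160 h(24,1)=(24*31+1)%997=745 h(34,29)=(34*31+29)%997=86 -> [273, 160, 745, 86]
L2: h(273,160)=(273*31+160)%997=647 h(745,86)=(745*31+86)%997=250 -> [647, 250]
L3: h(647,250)=(647*31+250)%997=367 -> [367]

Answer: 367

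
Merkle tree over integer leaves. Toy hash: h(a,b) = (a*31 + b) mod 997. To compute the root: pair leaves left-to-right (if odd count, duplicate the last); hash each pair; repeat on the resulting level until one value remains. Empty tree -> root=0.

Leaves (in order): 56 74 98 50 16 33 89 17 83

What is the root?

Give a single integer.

Answer: 599

Derivation:
L0: [56, 74, 98, 50, 16, 33, 89, 17, 83]
L1: h(56,74)=(56*31+74)%997=813 h(98,50)=(98*31+50)%997=97 h(16,33)=(16*31+33)%997=529 h(89,17)=(89*31+17)%997=782 h(83,83)=(83*31+83)%997=662 -> [813, 97, 529, 782, 662]
L2: h(813,97)=(813*31+97)%997=375 h(529,782)=(529*31+782)%997=232 h(662,662)=(662*31+662)%997=247 -> [375, 232, 247]
L3: h(375,232)=(375*31+232)%997=890 h(247,247)=(247*31+247)%997=925 -> [890, 925]
L4: h(890,925)=(890*31+925)%997=599 -> [599]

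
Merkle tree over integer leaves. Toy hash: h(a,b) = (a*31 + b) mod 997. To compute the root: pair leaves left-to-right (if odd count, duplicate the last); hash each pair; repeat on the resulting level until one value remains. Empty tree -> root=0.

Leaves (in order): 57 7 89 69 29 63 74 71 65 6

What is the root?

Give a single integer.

Answer: 673

Derivation:
L0: [57, 7, 89, 69, 29, 63, 74, 71, 65, 6]
L1: h(57,7)=(57*31+7)%997=777 h(89,69)=(89*31+69)%997=834 h(29,63)=(29*31+63)%997=962 h(74,71)=(74*31+71)%997=371 h(65,6)=(65*31+6)%997=27 -> [777, 834, 962, 371, 27]
L2: h(777,834)=(777*31+834)%997=993 h(962,371)=(962*31+371)%997=283 h(27,27)=(27*31+27)%997=864 -> [993, 283, 864]
L3: h(993,283)=(993*31+283)%997=159 h(864,864)=(864*31+864)%997=729 -> [159, 729]
L4: h(159,729)=(159*31+729)%997=673 -> [673]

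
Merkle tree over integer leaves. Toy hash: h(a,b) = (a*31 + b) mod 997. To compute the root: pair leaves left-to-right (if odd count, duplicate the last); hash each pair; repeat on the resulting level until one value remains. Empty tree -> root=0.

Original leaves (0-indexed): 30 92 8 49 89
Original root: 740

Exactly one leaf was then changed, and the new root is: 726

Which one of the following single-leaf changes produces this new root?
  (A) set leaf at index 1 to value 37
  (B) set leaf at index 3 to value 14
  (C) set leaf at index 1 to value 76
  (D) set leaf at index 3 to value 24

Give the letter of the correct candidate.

Original leaves: [30, 92, 8, 49, 89]
Target new root: 726
Try each candidate change and compute the resulting root:
Candidate A: set leaf[1] = 37 -> leaves = [30, 37, 8, 49, 89]
  L0: [30, 37, 8, 49, 89]
  L1: h(30,37)=(30*31+37)%997=967 h(8,49)=(8*31+49)%997=297 h(89,89)=(89*31+89)%997=854 -> [967, 297, 854]
  L2: h(967,297)=(967*31+297)%997=364 h(854,854)=(854*31+854)%997=409 -> [364, 409]
  L3: h(364,409)=(364*31+409)%997=726 -> [726]
  root = 726 == target 726  ** MATCH **
Candidate B: set leaf[3] = 14 -> leaves = [30, 92, 8, 14, 89]
  L0: [30, 92, 8, 14, 89]
  L1: h(30,92)=(30*31+92)%997=25 h(8,14)=(8*31+14)%997=262 h(89,89)=(89*31+89)%997=854 -> [25, 262, 854]
  L2: h(25,262)=(25*31+262)%997=40 h(854,854)=(854*31+854)%997=409 -> [40, 409]
  L3: h(40,409)=(40*31+409)%997=652 -> [652]
  root = 652 != target 726
Candidate C: set leaf[1] = 76 -> leaves = [30, 76, 8, 49, 89]
  L0: [30, 76, 8, 49, 89]
  L1: h(30,76)=(30*31+76)%997=9 h(8,49)=(8*31+49)%997=297 h(89,89)=(89*31+89)%997=854 -> [9, 297, 854]
  L2: h(9,297)=(9*31+297)%997=576 h(854,854)=(854*31+854)%997=409 -> [576, 409]
  L3: h(576,409)=(576*31+409)%997=319 -> [319]
  root = 319 != target 726
Candidate D: set leaf[3] = 24 -> leaves = [30, 92, 8, 24, 89]
  L0: [30, 92, 8, 24, 89]
  L1: h(30,92)=(30*31+92)%997=25 h(8,24)=(8*31+24)%997=272 h(89,89)=(89*31+89)%997=854 -> [25, 272, 854]
  L2: h(25,272)=(25*31+272)%997=50 h(854,854)=(854*31+854)%997=409 -> [50, 409]
  L3: h(50,409)=(50*31+409)%997=962 -> [962]
  root = 962 != target 726
Candidate A produces the target root.

Answer: A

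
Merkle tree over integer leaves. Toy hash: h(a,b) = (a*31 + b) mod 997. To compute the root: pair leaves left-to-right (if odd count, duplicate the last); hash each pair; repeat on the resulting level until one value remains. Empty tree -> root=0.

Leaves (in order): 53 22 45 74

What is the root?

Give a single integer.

Answer: 243

Derivation:
L0: [53, 22, 45, 74]
L1: h(53,22)=(53*31+22)%997=668 h(45,74)=(45*31+74)%997=472 -> [668, 472]
L2: h(668,472)=(668*31+472)%997=243 -> [243]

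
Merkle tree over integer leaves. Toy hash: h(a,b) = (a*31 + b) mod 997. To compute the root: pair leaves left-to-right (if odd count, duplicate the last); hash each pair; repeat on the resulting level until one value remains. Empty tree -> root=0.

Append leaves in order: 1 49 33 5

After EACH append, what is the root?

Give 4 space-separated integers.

After append 1 (leaves=[1]):
  L0: [1]
  root=1
After append 49 (leaves=[1, 49]):
  L0: [1, 49]
  L1: h(1,49)=(1*31+49)%997=80 -> [80]
  root=80
After append 33 (leaves=[1, 49, 33]):
  L0: [1, 49, 33]
  L1: h(1,49)=(1*31+49)%997=80 h(33,33)=(33*31+33)%997=59 -> [80, 59]
  L2: h(80,59)=(80*31+59)%997=545 -> [545]
  root=545
After append 5 (leaves=[1, 49, 33, 5]):
  L0: [1, 49, 33, 5]
  L1: h(1,49)=(1*31+49)%997=80 h(33,5)=(33*31+5)%997=31 -> [80, 31]
  L2: h(80,31)=(80*31+31)%997=517 -> [517]
  root=517

Answer: 1 80 545 517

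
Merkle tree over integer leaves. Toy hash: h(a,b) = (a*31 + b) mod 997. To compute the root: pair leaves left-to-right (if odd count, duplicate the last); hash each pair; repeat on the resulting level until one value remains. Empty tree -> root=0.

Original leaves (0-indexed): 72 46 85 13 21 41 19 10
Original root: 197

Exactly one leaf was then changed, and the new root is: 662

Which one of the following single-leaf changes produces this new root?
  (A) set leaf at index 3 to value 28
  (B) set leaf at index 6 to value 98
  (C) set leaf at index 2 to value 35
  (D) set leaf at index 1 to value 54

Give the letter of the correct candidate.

Answer: A

Derivation:
Original leaves: [72, 46, 85, 13, 21, 41, 19, 10]
Target new root: 662
Try each candidate change and compute the resulting root:
Candidate A: set leaf[3] = 28 -> leaves = [72, 46, 85, 28, 21, 41, 19, 10]
  L0: [72, 46, 85, 28, 21, 41, 19, 10]
  L1: h(72,46)=(72*31+46)%997=284 h(85,28)=(85*31+28)%997=669 h(21,41)=(21*31+41)%997=692 h(19,10)=(19*31+10)%997=599 -> [284, 669, 692, 599]
  L2: h(284,669)=(284*31+669)%997=500 h(692,599)=(692*31+599)%997=117 -> [500, 117]
  L3: h(500,117)=(500*31+117)%997=662 -> [662]
  root = 662 == target 662  ** MATCH **
Candidate B: set leaf[6] = 98 -> leaves = [72, 46, 85, 13, 21, 41, 98, 10]
  L0: [72, 46, 85, 13, 21, 41, 98, 10]
  L1: h(72,46)=(72*31+46)%997=284 h(85,13)=(85*31+13)%997=654 h(21,41)=(21*31+41)%997=692 h(98,10)=(98*31+10)%997=57 -> [284, 654, 692, 57]
  L2: h(284,654)=(284*31+654)%997=485 h(692,57)=(692*31+57)%997=572 -> [485, 572]
  L3: h(485,572)=(485*31+572)%997=652 -> [652]
  root = 652 != target 662
Candidate C: set leaf[2] = 35 -> leaves = [72, 46, 35, 13, 21, 41, 19, 10]
  L0: [72, 46, 35, 13, 21, 41, 19, 10]
  L1: h(72,46)=(72*31+46)%997=284 h(35,13)=(35*31+13)%997=101 h(21,41)=(21*31+41)%997=692 h(19,10)=(19*31+10)%997=599 -> [284, 101, 692, 599]
  L2: h(284,101)=(284*31+101)%997=929 h(692,599)=(692*31+599)%997=117 -> [929, 117]
  L3: h(929,117)=(929*31+117)%997=3 -> [3]
  root = 3 != target 662
Candidate D: set leaf[1] = 54 -> leaves = [72, 54, 85, 13, 21, 41, 19, 10]
  L0: [72, 54, 85, 13, 21, 41, 19, 10]
  L1: h(72,54)=(72*31+54)%997=292 h(85,13)=(85*31+13)%997=654 h(21,41)=(21*31+41)%997=692 h(19,10)=(19*31+10)%997=599 -> [292, 654, 692, 599]
  L2: h(292,654)=(292*31+654)%997=733 h(692,599)=(692*31+599)%997=117 -> [733, 117]
  L3: h(733,117)=(733*31+117)%997=906 -> [906]
  root = 906 != target 662
Candidate A produces the target root.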